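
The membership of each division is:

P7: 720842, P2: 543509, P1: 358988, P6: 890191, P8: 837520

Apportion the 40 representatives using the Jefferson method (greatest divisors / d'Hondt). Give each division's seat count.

Standard divisor 3351050/40 ≈ 83776.25; standard quotas: P7 8.604, P2 6.488, P1 4.285, P6 10.626, P8 9.997.
Rounding down gives 8, 6, 4, 10, 9 = 37 seats, so the divisor must be adjusted.
With modified divisor 78900: modified quotas P7 9.136, P2 6.889, P1 4.550, P6 11.283, P8 10.615.
Rounding down: P7 9, P2 6, P1 4, P6 11, P8 10 (total 40).

P7 9, P2 6, P1 4, P6 11, P8 10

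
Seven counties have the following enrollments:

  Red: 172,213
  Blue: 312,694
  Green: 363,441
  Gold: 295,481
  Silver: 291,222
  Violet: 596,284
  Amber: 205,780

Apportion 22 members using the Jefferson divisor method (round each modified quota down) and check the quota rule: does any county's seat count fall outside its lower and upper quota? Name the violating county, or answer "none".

none

Standard quotas: Red 1.694, Blue 3.075, Green 3.574, Gold 2.906, Silver 2.864, Violet 5.864, Amber 2.024.
Jefferson allocation: Red 1, Blue 3, Green 4, Gold 3, Silver 3, Violet 6, Amber 2.
Every allocation lies between the lower and upper quota.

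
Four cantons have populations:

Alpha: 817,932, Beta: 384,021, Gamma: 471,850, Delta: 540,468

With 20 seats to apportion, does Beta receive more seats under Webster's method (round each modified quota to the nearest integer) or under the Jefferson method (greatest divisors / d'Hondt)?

Webster

Webster: Alpha 7, Beta 4, Gamma 4, Delta 5.
Jefferson: Alpha 8, Beta 3, Gamma 4, Delta 5.
Beta gets 4 under Webster and 3 under Jefferson.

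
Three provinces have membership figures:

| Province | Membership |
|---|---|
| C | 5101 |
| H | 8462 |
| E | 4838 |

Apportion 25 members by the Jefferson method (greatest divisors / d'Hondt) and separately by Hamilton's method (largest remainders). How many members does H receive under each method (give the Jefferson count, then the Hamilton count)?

Jefferson: C 7, H 12, E 6.
Hamilton: C 7, H 11, E 7.
H gets 12 under Jefferson and 11 under Hamilton.

12 and 11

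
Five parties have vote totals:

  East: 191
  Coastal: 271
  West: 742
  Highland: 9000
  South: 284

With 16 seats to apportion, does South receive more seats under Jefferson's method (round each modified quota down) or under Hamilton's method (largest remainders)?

Hamilton

Jefferson: East 0, Coastal 0, West 1, Highland 15, South 0.
Hamilton: East 0, Coastal 0, West 1, Highland 14, South 1.
South gets 0 under Jefferson and 1 under Hamilton.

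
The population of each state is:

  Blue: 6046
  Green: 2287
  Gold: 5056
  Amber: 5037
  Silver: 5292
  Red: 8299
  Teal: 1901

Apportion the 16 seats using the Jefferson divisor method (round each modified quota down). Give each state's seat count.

Blue=3, Green=1, Gold=2, Amber=2, Silver=3, Red=4, Teal=1

Standard divisor 33918/16 ≈ 2119.875; standard quotas: Blue 2.852, Green 1.079, Gold 2.385, Amber 2.376, Silver 2.496, Red 3.915, Teal 0.897.
Rounding down gives 2, 1, 2, 2, 2, 3, 0 = 12 seats, so the divisor must be adjusted.
With modified divisor 1700: modified quotas Blue 3.556, Green 1.345, Gold 2.974, Amber 2.963, Silver 3.113, Red 4.882, Teal 1.118.
Rounding down: Blue 3, Green 1, Gold 2, Amber 2, Silver 3, Red 4, Teal 1 (total 16).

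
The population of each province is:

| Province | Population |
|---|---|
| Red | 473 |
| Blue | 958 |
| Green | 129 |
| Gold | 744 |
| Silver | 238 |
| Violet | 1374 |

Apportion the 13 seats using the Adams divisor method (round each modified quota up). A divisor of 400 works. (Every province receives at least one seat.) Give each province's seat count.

Red 2; Blue 3; Green 1; Gold 2; Silver 1; Violet 4

With modified divisor 400: modified quotas Red 1.183, Blue 2.395, Green 0.323, Gold 1.860, Silver 0.595, Violet 3.435.
Rounding up: Red 2, Blue 3, Green 1, Gold 2, Silver 1, Violet 4 (total 13).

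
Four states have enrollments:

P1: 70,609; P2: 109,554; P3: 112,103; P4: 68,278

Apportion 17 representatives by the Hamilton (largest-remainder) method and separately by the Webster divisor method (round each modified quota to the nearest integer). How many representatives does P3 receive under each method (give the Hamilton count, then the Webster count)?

Hamilton: P1 4, P2 5, P3 5, P4 3.
Webster: P1 3, P2 5, P3 6, P4 3.
P3 gets 5 under Hamilton and 6 under Webster.

5 and 6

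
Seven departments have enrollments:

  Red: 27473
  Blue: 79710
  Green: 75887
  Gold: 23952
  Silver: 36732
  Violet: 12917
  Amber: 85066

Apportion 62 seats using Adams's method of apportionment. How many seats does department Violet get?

3

Standard divisor 341737/62 ≈ 5511.887; standard quotas: Red 4.984, Blue 14.461, Green 13.768, Gold 4.346, Silver 6.664, Violet 2.343, Amber 15.433.
Rounding up gives 5, 15, 14, 5, 7, 3, 16 = 65 seats, so the divisor must be adjusted.
With modified divisor 5900: modified quotas Red 4.656, Blue 13.510, Green 12.862, Gold 4.060, Silver 6.226, Violet 2.189, Amber 14.418.
Rounding up: Red 5, Blue 14, Green 13, Gold 5, Silver 7, Violet 3, Amber 15 (total 62).
Violet receives 3.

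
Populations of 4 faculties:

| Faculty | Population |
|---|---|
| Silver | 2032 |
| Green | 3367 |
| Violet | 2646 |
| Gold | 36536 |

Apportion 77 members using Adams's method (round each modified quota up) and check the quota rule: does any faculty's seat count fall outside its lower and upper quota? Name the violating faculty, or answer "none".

Gold

Standard quotas: Silver 3.510, Green 5.815, Violet 4.570, Gold 63.105.
Adams allocation: Silver 4, Green 6, Violet 5, Gold 62.
Gold has quota 63.105 (lower 63, upper 64) but receives 62 — outside the quota interval.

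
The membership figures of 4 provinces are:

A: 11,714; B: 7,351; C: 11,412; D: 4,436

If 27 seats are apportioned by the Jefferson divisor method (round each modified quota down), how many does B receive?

6

Standard divisor 34913/27 ≈ 1293.074; standard quotas: A 9.059, B 5.685, C 8.825, D 3.431.
Rounding down gives 9, 5, 8, 3 = 25 seats, so the divisor must be adjusted.
With modified divisor 1200: modified quotas A 9.762, B 6.126, C 9.510, D 3.697.
Rounding down: A 9, B 6, C 9, D 3 (total 27).
B receives 6.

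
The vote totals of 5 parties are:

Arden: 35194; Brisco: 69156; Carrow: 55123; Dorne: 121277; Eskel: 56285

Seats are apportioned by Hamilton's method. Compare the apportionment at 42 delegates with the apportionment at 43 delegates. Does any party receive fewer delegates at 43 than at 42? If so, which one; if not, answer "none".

At 42 seats: Arden 4, Brisco 9, Carrow 7, Dorne 15, Eskel 7.
At 43 seats: Arden 5, Brisco 9, Carrow 7, Dorne 15, Eskel 7.
No party's allocation decreased.

none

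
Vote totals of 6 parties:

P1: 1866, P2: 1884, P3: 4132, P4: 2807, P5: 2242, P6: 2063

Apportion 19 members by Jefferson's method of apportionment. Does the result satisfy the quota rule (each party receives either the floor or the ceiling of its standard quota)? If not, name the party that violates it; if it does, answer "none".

none

Standard quotas: P1 2.365, P2 2.387, P3 5.236, P4 3.557, P5 2.841, P6 2.614.
Jefferson allocation: P1 2, P2 2, P3 6, P4 4, P5 3, P6 2.
Every allocation lies between the lower and upper quota.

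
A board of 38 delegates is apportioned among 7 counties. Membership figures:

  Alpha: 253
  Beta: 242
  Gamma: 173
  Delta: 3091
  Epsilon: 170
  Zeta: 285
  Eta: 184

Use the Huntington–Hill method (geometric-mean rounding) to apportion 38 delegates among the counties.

Alpha: 2; Beta: 2; Gamma: 2; Delta: 26; Epsilon: 2; Zeta: 2; Eta: 2

With divisor 118: modified quotas Alpha 2.144, Beta 2.051, Gamma 1.466, Delta 26.195, Epsilon 1.441, Zeta 2.415, Eta 1.559.
Geometric-mean thresholds: Alpha √(2·3)=2.449, Beta √(2·3)=2.449, Gamma √(1·2)=1.414, Delta √(26·27)=26.495, Epsilon √(1·2)=1.414, Zeta √(2·3)=2.449, Eta √(1·2)=1.414.
Each quota rounded against its threshold gives Alpha 2, Beta 2, Gamma 2, Delta 26, Epsilon 2, Zeta 2, Eta 2 (total 38).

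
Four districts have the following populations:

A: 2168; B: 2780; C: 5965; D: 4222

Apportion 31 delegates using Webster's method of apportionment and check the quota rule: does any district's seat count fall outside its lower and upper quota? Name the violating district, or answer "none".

none

Standard quotas: A 4.441, B 5.694, C 12.218, D 8.648.
Webster allocation: A 4, B 6, C 12, D 9.
Every allocation lies between the lower and upper quota.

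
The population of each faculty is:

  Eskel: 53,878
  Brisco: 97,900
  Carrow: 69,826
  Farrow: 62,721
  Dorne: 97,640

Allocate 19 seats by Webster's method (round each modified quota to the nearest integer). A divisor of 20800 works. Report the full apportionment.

Eskel 3; Brisco 5; Carrow 3; Farrow 3; Dorne 5

With modified divisor 20800: modified quotas Eskel 2.590, Brisco 4.707, Carrow 3.357, Farrow 3.015, Dorne 4.694.
Rounding to the nearest integer: Eskel 3, Brisco 5, Carrow 3, Farrow 3, Dorne 5 (total 19).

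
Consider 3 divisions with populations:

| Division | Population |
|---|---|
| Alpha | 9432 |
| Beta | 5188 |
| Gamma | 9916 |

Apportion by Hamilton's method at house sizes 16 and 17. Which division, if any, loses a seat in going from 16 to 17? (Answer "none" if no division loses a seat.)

none

At 16 seats: Alpha 6, Beta 3, Gamma 7.
At 17 seats: Alpha 6, Beta 4, Gamma 7.
No division's allocation decreased.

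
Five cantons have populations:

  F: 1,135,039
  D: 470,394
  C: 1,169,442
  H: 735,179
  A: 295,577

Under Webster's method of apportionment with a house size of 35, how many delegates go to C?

Standard divisor 3805631/35 ≈ 108732.314; standard quotas: F 10.439, D 4.326, C 10.755, H 6.761, A 2.718.
Rounding to the nearest integer gives F 10, D 4, C 11, H 7, A 3 — total 35, matching the house size, so no adjustment is needed.
C receives 11.

11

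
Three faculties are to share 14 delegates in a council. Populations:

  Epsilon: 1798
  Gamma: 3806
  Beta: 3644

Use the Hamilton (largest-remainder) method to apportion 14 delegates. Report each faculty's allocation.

The standard divisor is 9248/14 ≈ 660.571.
Standard quotas: Epsilon 2.722, Gamma 5.762, Beta 5.516.
Lower quotas: Epsilon 2, Gamma 5, Beta 5 (sum 12, leaving 2 seats).
Remainders in descending order: Gamma 0.762, Epsilon 0.722, Beta 0.516.
Largest remainders: Gamma, Epsilon receive the extra seats.

Epsilon=3; Gamma=6; Beta=5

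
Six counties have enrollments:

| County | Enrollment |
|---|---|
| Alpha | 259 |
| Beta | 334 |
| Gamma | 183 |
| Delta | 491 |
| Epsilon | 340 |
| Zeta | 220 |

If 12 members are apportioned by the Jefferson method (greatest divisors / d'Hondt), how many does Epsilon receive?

2

Standard divisor 1827/12 ≈ 152.25; standard quotas: Alpha 1.701, Beta 2.194, Gamma 1.202, Delta 3.225, Epsilon 2.233, Zeta 1.445.
Rounding down gives 1, 2, 1, 3, 2, 1 = 10 seats, so the divisor must be adjusted.
With modified divisor 120: modified quotas Alpha 2.158, Beta 2.783, Gamma 1.525, Delta 4.092, Epsilon 2.833, Zeta 1.833.
Rounding down: Alpha 2, Beta 2, Gamma 1, Delta 4, Epsilon 2, Zeta 1 (total 12).
Epsilon receives 2.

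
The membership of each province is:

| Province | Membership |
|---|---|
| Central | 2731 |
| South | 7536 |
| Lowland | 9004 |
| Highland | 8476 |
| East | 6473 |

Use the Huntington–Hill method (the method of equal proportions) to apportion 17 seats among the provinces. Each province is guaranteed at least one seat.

With divisor 1972: modified quotas Central 1.385, South 3.822, Lowland 4.566, Highland 4.298, East 3.282.
Geometric-mean thresholds: Central √(1·2)=1.414, South √(3·4)=3.464, Lowland √(4·5)=4.472, Highland √(4·5)=4.472, East √(3·4)=3.464.
Each quota rounded against its threshold gives Central 1, South 4, Lowland 5, Highland 4, East 3 (total 17).

Central 1, South 4, Lowland 5, Highland 4, East 3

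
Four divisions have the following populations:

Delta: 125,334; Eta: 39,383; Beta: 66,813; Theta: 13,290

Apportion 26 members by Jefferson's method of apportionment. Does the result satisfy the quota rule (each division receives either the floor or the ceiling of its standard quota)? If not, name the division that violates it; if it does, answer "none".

none

Standard quotas: Delta 13.311, Eta 4.182, Beta 7.096, Theta 1.411.
Jefferson allocation: Delta 14, Eta 4, Beta 7, Theta 1.
Every allocation lies between the lower and upper quota.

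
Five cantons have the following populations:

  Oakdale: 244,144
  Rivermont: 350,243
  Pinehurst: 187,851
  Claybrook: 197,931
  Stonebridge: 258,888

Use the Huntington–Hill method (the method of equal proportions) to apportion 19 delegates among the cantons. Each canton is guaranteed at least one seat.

With divisor 67212: modified quotas Oakdale 3.632, Rivermont 5.211, Pinehurst 2.795, Claybrook 2.945, Stonebridge 3.852.
Geometric-mean thresholds: Oakdale √(3·4)=3.464, Rivermont √(5·6)=5.477, Pinehurst √(2·3)=2.449, Claybrook √(2·3)=2.449, Stonebridge √(3·4)=3.464.
Each quota rounded against its threshold gives Oakdale 4, Rivermont 5, Pinehurst 3, Claybrook 3, Stonebridge 4 (total 19).

Oakdale 4; Rivermont 5; Pinehurst 3; Claybrook 3; Stonebridge 4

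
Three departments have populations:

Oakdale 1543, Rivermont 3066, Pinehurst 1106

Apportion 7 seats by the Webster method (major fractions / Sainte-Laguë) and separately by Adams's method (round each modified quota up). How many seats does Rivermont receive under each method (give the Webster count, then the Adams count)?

Webster: Oakdale 2, Rivermont 4, Pinehurst 1.
Adams: Oakdale 2, Rivermont 3, Pinehurst 2.
Rivermont gets 4 under Webster and 3 under Adams.

4 and 3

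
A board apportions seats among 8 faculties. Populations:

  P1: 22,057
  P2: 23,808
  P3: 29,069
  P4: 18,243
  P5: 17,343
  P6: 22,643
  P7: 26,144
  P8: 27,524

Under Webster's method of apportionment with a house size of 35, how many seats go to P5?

Standard divisor 186831/35 ≈ 5338.029; standard quotas: P1 4.132, P2 4.460, P3 5.446, P4 3.418, P5 3.249, P6 4.242, P7 4.898, P8 5.156.
Rounding to the nearest integer gives 4, 4, 5, 3, 3, 4, 5, 5 = 33 seats, so the divisor must be adjusted.
With modified divisor 5250: modified quotas P1 4.201, P2 4.535, P3 5.537, P4 3.475, P5 3.303, P6 4.313, P7 4.980, P8 5.243.
Rounding to the nearest integer: P1 4, P2 5, P3 6, P4 3, P5 3, P6 4, P7 5, P8 5 (total 35).
P5 receives 3.

3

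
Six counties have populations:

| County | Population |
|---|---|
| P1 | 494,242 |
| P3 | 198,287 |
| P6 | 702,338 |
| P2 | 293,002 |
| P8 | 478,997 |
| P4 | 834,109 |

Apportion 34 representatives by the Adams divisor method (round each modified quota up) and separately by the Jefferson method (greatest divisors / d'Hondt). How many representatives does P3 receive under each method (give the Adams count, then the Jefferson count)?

Adams: P1 6, P3 3, P6 8, P2 3, P8 5, P4 9.
Jefferson: P1 6, P3 2, P6 8, P2 3, P8 5, P4 10.
P3 gets 3 under Adams and 2 under Jefferson.

3 and 2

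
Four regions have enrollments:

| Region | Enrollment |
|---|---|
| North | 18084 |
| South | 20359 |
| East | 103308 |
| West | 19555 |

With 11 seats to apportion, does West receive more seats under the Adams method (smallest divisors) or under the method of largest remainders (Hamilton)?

Adams: North 1, South 2, East 6, West 2.
Hamilton: North 1, South 2, East 7, West 1.
West gets 2 under Adams and 1 under Hamilton.

Adams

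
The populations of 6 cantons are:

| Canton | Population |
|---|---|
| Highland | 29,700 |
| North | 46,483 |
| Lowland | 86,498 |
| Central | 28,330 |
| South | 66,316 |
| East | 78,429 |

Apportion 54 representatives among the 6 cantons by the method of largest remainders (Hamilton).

Highland: 5; North: 7; Lowland: 14; Central: 4; South: 11; East: 13

Total 335756; standard divisor 335756/54 ≈ 6217.704.
Standard quotas: Highland 4.7767, North 7.4759, Lowland 13.9116, Central 4.5563, South 10.6657, East 12.6138.
Lower quotas: Highland 4, North 7, Lowland 13, Central 4, South 10, East 12 (sum 50, leaving 4 seats).
Remainders in descending order: Lowland 0.9116, Highland 0.7767, South 0.6657, East 0.6138, Central 0.5563, North 0.4759.
Largest remainders: Lowland, Highland, South, East receive the extra seats.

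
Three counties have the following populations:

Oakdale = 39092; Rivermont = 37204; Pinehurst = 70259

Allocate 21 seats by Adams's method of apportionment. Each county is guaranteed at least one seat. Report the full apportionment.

Oakdale 6, Rivermont 5, Pinehurst 10

Standard divisor 146555/21 ≈ 6978.81; standard quotas: Oakdale 5.602, Rivermont 5.331, Pinehurst 10.067.
Rounding up gives 6, 6, 11 = 23 seats, so the divisor must be adjusted.
With modified divisor 7600: modified quotas Oakdale 5.144, Rivermont 4.895, Pinehurst 9.245.
Rounding up: Oakdale 6, Rivermont 5, Pinehurst 10 (total 21).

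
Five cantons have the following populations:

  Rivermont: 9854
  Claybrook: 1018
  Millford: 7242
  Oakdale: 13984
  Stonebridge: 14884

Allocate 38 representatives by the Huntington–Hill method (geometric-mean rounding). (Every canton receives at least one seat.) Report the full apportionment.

Rivermont=8, Claybrook=1, Millford=6, Oakdale=11, Stonebridge=12

With divisor 1256: modified quotas Rivermont 7.846, Claybrook 0.811, Millford 5.766, Oakdale 11.134, Stonebridge 11.850.
Geometric-mean thresholds: Rivermont √(7·8)=7.483, Claybrook (min 1), Millford √(5·6)=5.477, Oakdale √(11·12)=11.489, Stonebridge √(11·12)=11.489.
Each quota rounded against its threshold gives Rivermont 8, Claybrook 1, Millford 6, Oakdale 11, Stonebridge 12 (total 38).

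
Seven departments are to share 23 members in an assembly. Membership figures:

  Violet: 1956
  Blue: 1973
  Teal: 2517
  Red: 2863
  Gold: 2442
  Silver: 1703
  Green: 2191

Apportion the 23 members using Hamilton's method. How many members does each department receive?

The standard divisor is 15645/23 ≈ 680.217.
Standard quotas: Violet 2.876, Blue 2.901, Teal 3.700, Red 4.209, Gold 3.590, Silver 2.504, Green 3.221.
Lower quotas: Violet 2, Blue 2, Teal 3, Red 4, Gold 3, Silver 2, Green 3 (sum 19, leaving 4 seats).
Remainders in descending order: Blue 0.901, Violet 0.876, Teal 0.700, Gold 0.590, Silver 0.504, Green 0.221, Red 0.209.
The surplus seats go to Blue, Violet, Teal, Gold.

Violet 3; Blue 3; Teal 4; Red 4; Gold 4; Silver 2; Green 3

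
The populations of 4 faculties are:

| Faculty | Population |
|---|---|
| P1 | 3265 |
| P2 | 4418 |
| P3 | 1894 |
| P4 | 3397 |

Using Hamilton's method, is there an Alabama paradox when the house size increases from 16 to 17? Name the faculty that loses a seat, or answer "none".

none

At 16 seats: P1 4, P2 6, P3 2, P4 4.
At 17 seats: P1 4, P2 6, P3 3, P4 4.
No faculty's allocation decreased.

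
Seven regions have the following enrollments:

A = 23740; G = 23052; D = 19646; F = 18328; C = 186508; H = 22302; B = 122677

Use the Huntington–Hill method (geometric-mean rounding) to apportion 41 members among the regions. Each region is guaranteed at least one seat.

With divisor 9954: modified quotas A 2.385, G 2.316, D 1.974, F 1.841, C 18.737, H 2.241, B 12.324.
Geometric-mean thresholds: A √(2·3)=2.449, G √(2·3)=2.449, D √(1·2)=1.414, F √(1·2)=1.414, C √(18·19)=18.493, H √(2·3)=2.449, B √(12·13)=12.490.
Each quota rounded against its threshold gives A 2, G 2, D 2, F 2, C 19, H 2, B 12 (total 41).

A=2; G=2; D=2; F=2; C=19; H=2; B=12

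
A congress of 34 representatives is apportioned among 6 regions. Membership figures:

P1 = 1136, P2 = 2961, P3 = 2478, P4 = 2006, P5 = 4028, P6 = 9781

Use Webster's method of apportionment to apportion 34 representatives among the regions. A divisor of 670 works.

With modified divisor 670: modified quotas P1 1.696, P2 4.419, P3 3.699, P4 2.994, P5 6.012, P6 14.599.
Rounding to the nearest integer: P1 2, P2 4, P3 4, P4 3, P5 6, P6 15 (total 34).

P1: 2, P2: 4, P3: 4, P4: 3, P5: 6, P6: 15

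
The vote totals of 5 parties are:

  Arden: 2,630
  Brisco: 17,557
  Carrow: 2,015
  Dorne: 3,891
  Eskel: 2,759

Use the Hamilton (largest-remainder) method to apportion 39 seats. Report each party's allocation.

Arden: 3; Brisco: 24; Carrow: 3; Dorne: 5; Eskel: 4

Total 28852; standard divisor 28852/39 ≈ 739.795.
Standard quotas: Arden 3.5550, Brisco 23.7323, Carrow 2.7237, Dorne 5.2596, Eskel 3.7294.
Lower quotas: Arden 3, Brisco 23, Carrow 2, Dorne 5, Eskel 3 (sum 36, leaving 3 seats).
Remainders in descending order: Brisco 0.7323, Eskel 0.7294, Carrow 0.7237, Arden 0.5550, Dorne 0.2596.
Largest remainders: Brisco, Eskel, Carrow receive the extra seats.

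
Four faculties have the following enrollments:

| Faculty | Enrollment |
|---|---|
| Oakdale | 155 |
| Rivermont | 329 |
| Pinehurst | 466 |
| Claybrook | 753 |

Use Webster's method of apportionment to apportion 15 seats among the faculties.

Oakdale 1, Rivermont 3, Pinehurst 4, Claybrook 7

Standard divisor 1703/15 ≈ 113.533; standard quotas: Oakdale 1.365, Rivermont 2.898, Pinehurst 4.105, Claybrook 6.632.
Rounding to the nearest integer gives Oakdale 1, Rivermont 3, Pinehurst 4, Claybrook 7 — total 15, matching the house size, so no adjustment is needed.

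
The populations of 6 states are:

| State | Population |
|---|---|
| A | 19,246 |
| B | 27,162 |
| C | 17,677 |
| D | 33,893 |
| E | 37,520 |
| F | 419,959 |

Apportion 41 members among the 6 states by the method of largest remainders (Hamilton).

The standard divisor is 555457/41 ≈ 13547.732.
Standard quotas: A 1.4206, B 2.0049, C 1.3048, D 2.5017, E 2.7695, F 30.9985.
Lower quotas: A 1, B 2, C 1, D 2, E 2, F 30 (sum 38, leaving 3 seats).
Remainders in descending order: F 0.9985, E 0.7695, D 0.5017, A 0.4206, C 0.3048, B 0.0049.
The surplus seats go to F, E, D.

A 1; B 2; C 1; D 3; E 3; F 31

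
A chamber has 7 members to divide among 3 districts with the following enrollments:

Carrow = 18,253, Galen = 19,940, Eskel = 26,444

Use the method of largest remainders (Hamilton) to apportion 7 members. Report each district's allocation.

Carrow 2, Galen 2, Eskel 3

Standard divisor: 64637 ÷ 7 ≈ 9233.857.
Standard quotas: Carrow 1.9767, Galen 2.1594, Eskel 2.8638.
Lower quotas: Carrow 1, Galen 2, Eskel 2 (sum 5, leaving 2 seats).
Remainders in descending order: Carrow 0.9767, Eskel 0.8638, Galen 0.1594.
Largest remainders: Carrow, Eskel receive the extra seats.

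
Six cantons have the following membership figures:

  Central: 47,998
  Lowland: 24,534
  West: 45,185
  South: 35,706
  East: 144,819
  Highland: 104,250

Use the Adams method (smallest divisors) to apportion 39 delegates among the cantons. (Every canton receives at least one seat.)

Central 5, Lowland 3, West 4, South 4, East 13, Highland 10

Standard divisor 402492/39 ≈ 10320.308; standard quotas: Central 4.651, Lowland 2.377, West 4.378, South 3.460, East 14.032, Highland 10.101.
Rounding up gives 5, 3, 5, 4, 15, 11 = 43 seats, so the divisor must be adjusted.
With modified divisor 11400: modified quotas Central 4.210, Lowland 2.152, West 3.964, South 3.132, East 12.703, Highland 9.145.
Rounding up: Central 5, Lowland 3, West 4, South 4, East 13, Highland 10 (total 39).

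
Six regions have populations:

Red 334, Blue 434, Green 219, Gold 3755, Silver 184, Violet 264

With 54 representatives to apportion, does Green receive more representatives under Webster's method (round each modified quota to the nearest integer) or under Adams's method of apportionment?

Adams

Webster: Red 3, Blue 5, Green 2, Gold 39, Silver 2, Violet 3.
Adams: Red 4, Blue 5, Green 3, Gold 37, Silver 2, Violet 3.
Green gets 2 under Webster and 3 under Adams.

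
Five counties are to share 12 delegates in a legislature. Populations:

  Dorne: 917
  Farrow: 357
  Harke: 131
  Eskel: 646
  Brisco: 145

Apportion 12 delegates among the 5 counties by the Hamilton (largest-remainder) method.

Dorne=5; Farrow=2; Harke=1; Eskel=3; Brisco=1

The standard divisor is 2196/12 = 183.
Standard quotas: Dorne 5.011, Farrow 1.951, Harke 0.716, Eskel 3.530, Brisco 0.792.
Lower quotas: Dorne 5, Farrow 1, Harke 0, Eskel 3, Brisco 0 (sum 9, leaving 3 seats).
Remainders in descending order: Farrow 0.951, Brisco 0.792, Harke 0.716, Eskel 0.530, Dorne 0.011.
Largest remainders: Farrow, Brisco, Harke receive the extra seats.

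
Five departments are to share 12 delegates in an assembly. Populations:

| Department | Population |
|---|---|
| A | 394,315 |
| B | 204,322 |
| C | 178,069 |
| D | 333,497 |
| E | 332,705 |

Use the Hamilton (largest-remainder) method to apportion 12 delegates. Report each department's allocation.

Standard divisor: 1442908 ÷ 12 ≈ 120242.333.
Standard quotas: A 3.2793, B 1.6993, C 1.4809, D 2.7735, E 2.7670.
Lower quotas: A 3, B 1, C 1, D 2, E 2 (sum 9, leaving 3 seats).
Remainders in descending order: D 0.7735, E 0.7670, B 0.6993, C 0.4809, A 0.2793.
The surplus seats go to D, E, B.

A 3, B 2, C 1, D 3, E 3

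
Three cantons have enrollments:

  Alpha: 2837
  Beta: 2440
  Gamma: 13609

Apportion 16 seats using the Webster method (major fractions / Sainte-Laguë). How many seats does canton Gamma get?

Standard divisor 18886/16 ≈ 1180.375; standard quotas: Alpha 2.403, Beta 2.067, Gamma 11.529.
Rounding to the nearest integer gives Alpha 2, Beta 2, Gamma 12 — total 16, matching the house size, so no adjustment is needed.
Gamma receives 12.

12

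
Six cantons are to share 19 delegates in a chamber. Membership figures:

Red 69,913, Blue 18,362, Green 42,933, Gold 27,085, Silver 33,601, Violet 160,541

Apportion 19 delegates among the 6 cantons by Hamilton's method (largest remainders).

The standard divisor is 352435/19 ≈ 18549.211.
Standard quotas: Red 3.7691, Blue 0.9899, Green 2.3145, Gold 1.4602, Silver 1.8115, Violet 8.6549.
Lower quotas: Red 3, Blue 0, Green 2, Gold 1, Silver 1, Violet 8 (sum 15, leaving 4 seats).
Remainders in descending order: Blue 0.9899, Silver 0.8115, Red 0.7691, Violet 0.6549, Gold 0.4602, Green 0.3145.
The surplus seats go to Blue, Silver, Red, Violet.

Red: 4, Blue: 1, Green: 2, Gold: 1, Silver: 2, Violet: 9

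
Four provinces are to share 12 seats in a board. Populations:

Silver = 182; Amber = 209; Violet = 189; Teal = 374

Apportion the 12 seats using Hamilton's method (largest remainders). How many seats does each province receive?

Silver 2, Amber 3, Violet 2, Teal 5

Total 954; standard divisor 954/12 ≈ 79.5.
Standard quotas: Silver 2.289, Amber 2.629, Violet 2.377, Teal 4.704.
Lower quotas: Silver 2, Amber 2, Violet 2, Teal 4 (sum 10, leaving 2 seats).
Remainders in descending order: Teal 0.704, Amber 0.629, Violet 0.377, Silver 0.289.
The surplus seats go to Teal, Amber.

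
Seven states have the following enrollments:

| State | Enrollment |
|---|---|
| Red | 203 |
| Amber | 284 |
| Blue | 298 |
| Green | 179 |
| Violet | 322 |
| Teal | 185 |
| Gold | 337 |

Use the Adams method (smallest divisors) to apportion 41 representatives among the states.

Standard divisor 1808/41 ≈ 44.098; standard quotas: Red 4.603, Amber 6.440, Blue 6.758, Green 4.059, Violet 7.302, Teal 4.195, Gold 7.642.
Rounding up gives 5, 7, 7, 5, 8, 5, 8 = 45 seats, so the divisor must be adjusted.
With modified divisor 48: modified quotas Red 4.229, Amber 5.917, Blue 6.208, Green 3.729, Violet 6.708, Teal 3.854, Gold 7.021.
Rounding up: Red 5, Amber 6, Blue 7, Green 4, Violet 7, Teal 4, Gold 8 (total 41).

Red: 5, Amber: 6, Blue: 7, Green: 4, Violet: 7, Teal: 4, Gold: 8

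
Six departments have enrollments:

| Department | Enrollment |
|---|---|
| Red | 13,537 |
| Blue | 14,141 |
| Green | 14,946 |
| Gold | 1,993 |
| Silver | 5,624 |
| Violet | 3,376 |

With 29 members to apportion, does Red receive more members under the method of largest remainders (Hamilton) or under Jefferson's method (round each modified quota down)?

Hamilton: Red 7, Blue 8, Green 8, Gold 1, Silver 3, Violet 2.
Jefferson: Red 8, Blue 8, Green 8, Gold 1, Silver 3, Violet 1.
Red gets 7 under Hamilton and 8 under Jefferson.

Jefferson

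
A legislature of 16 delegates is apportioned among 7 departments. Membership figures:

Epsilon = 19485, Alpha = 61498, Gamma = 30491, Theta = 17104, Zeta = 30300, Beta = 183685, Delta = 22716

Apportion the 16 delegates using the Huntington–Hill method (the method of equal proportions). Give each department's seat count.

With divisor 23097: modified quotas Epsilon 0.844, Alpha 2.663, Gamma 1.320, Theta 0.741, Zeta 1.312, Beta 7.953, Delta 0.984.
Geometric-mean thresholds: Epsilon (min 1), Alpha √(2·3)=2.449, Gamma √(1·2)=1.414, Theta (min 1), Zeta √(1·2)=1.414, Beta √(7·8)=7.483, Delta (min 1).
Each quota rounded against its threshold gives Epsilon 1, Alpha 3, Gamma 1, Theta 1, Zeta 1, Beta 8, Delta 1 (total 16).

Epsilon: 1, Alpha: 3, Gamma: 1, Theta: 1, Zeta: 1, Beta: 8, Delta: 1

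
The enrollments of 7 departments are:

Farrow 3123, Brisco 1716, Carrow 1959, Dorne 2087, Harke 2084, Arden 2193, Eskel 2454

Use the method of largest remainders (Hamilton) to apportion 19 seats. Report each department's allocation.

The standard divisor is 15616/19 ≈ 821.895.
Standard quotas: Farrow 3.800, Brisco 2.088, Carrow 2.384, Dorne 2.539, Harke 2.536, Arden 2.668, Eskel 2.986.
Lower quotas: Farrow 3, Brisco 2, Carrow 2, Dorne 2, Harke 2, Arden 2, Eskel 2 (sum 15, leaving 4 seats).
Remainders in descending order: Eskel 0.986, Farrow 0.800, Arden 0.668, Dorne 0.539, Harke 0.536, Carrow 0.384, Brisco 0.088.
The surplus seats go to Eskel, Farrow, Arden, Dorne.

Farrow 4, Brisco 2, Carrow 2, Dorne 3, Harke 2, Arden 3, Eskel 3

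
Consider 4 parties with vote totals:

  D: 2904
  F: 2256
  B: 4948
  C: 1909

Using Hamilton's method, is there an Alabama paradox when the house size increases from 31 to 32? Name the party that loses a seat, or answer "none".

At 31 seats: D 7, F 6, B 13, C 5.
At 32 seats: D 8, F 6, B 13, C 5.
No party's allocation decreased.

none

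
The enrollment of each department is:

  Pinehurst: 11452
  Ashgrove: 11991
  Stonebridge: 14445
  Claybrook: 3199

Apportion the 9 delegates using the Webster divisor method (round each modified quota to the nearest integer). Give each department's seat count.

Pinehurst 2; Ashgrove 3; Stonebridge 3; Claybrook 1

Standard divisor 41087/9 ≈ 4565.222; standard quotas: Pinehurst 2.509, Ashgrove 2.627, Stonebridge 3.164, Claybrook 0.701.
Rounding to the nearest integer gives 3, 3, 3, 1 = 10 seats, so the divisor must be adjusted.
With modified divisor 4700: modified quotas Pinehurst 2.437, Ashgrove 2.551, Stonebridge 3.073, Claybrook 0.681.
Rounding to the nearest integer: Pinehurst 2, Ashgrove 3, Stonebridge 3, Claybrook 1 (total 9).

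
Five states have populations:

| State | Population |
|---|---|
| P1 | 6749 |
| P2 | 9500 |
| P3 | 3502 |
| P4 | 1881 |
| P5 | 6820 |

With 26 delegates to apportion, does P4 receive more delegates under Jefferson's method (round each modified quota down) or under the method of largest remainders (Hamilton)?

Jefferson: P1 6, P2 9, P3 3, P4 1, P5 7.
Hamilton: P1 6, P2 9, P3 3, P4 2, P5 6.
P4 gets 1 under Jefferson and 2 under Hamilton.

Hamilton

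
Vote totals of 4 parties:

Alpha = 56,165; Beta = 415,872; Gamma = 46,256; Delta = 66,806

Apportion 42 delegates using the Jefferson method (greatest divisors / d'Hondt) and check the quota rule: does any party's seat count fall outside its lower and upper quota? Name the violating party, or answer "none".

Standard quotas: Alpha 4.032, Beta 29.852, Gamma 3.320, Delta 4.796.
Jefferson allocation: Alpha 4, Beta 31, Gamma 3, Delta 4.
Beta has quota 29.852 (lower 29, upper 30) but receives 31 — outside the quota interval.

Beta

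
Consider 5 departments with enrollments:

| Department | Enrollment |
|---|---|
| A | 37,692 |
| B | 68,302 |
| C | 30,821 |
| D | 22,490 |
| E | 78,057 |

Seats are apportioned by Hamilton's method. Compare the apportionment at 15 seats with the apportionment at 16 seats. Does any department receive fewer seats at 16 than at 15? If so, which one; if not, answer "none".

At 15 seats: A 2, B 4, C 2, D 2, E 5.
At 16 seats: A 3, B 5, C 2, D 1, E 5.
D drops from 2 to 1.

D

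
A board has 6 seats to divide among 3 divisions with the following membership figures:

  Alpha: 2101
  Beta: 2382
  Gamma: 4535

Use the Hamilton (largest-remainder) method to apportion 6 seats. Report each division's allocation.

The standard divisor is 9018/6 = 1503.
Standard quotas: Alpha 1.398, Beta 1.585, Gamma 3.017.
Lower quotas: Alpha 1, Beta 1, Gamma 3 (sum 5, leaving 1 seat).
Remainders in descending order: Beta 0.585, Alpha 0.398, Gamma 0.017.
Largest remainder: Beta receives the extra seat.

Alpha: 1, Beta: 2, Gamma: 3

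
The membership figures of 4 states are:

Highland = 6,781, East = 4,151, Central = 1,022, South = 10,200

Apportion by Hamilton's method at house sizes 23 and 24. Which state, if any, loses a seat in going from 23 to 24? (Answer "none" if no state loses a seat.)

none

At 23 seats: Highland 7, East 4, Central 1, South 11.
At 24 seats: Highland 7, East 5, Central 1, South 11.
No state's allocation decreased.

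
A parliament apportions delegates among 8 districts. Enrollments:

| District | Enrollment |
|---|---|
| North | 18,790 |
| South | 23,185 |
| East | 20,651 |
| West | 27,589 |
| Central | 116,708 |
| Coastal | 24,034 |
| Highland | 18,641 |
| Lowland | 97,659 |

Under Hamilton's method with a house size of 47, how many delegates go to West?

4

The standard divisor is 347257/47 ≈ 7388.447.
Standard quotas: North 2.5432, South 3.1380, East 2.7950, West 3.7341, Central 15.7960, Coastal 3.2529, Highland 2.5230, Lowland 13.2178.
Lower quotas: North 2, South 3, East 2, West 3, Central 15, Coastal 3, Highland 2, Lowland 13 (sum 43, leaving 4 seats).
Remainders in descending order: Central 0.7960, East 0.7950, West 0.7341, North 0.5432, Highland 0.5230, Coastal 0.2529, Lowland 0.2178, South 0.1380.
Largest remainders: Central, East, West, North receive the extra seats.
West receives 4.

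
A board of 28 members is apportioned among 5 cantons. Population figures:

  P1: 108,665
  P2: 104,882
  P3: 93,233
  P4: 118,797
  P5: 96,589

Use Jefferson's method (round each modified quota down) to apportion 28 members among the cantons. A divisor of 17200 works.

With modified divisor 17200: modified quotas P1 6.318, P2 6.098, P3 5.421, P4 6.907, P5 5.616.
Rounding down: P1 6, P2 6, P3 5, P4 6, P5 5 (total 28).

P1=6; P2=6; P3=5; P4=6; P5=5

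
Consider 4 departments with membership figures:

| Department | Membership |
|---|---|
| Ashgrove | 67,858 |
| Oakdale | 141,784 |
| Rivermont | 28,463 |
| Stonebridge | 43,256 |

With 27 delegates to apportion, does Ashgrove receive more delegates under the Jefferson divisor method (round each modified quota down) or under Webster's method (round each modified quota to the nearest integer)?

Jefferson: Ashgrove 7, Oakdale 14, Rivermont 2, Stonebridge 4.
Webster: Ashgrove 6, Oakdale 14, Rivermont 3, Stonebridge 4.
Ashgrove gets 7 under Jefferson and 6 under Webster.

Jefferson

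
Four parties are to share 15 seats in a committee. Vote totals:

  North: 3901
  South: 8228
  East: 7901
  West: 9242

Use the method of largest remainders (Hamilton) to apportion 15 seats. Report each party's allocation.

Total 29272; standard divisor 29272/15 ≈ 1951.467.
Standard quotas: North 1.9990, South 4.2163, East 4.0487, West 4.7359.
Lower quotas: North 1, South 4, East 4, West 4 (sum 13, leaving 2 seats).
Remainders in descending order: North 0.9990, West 0.7359, South 0.2163, East 0.0487.
The surplus seats go to North, West.

North 2, South 4, East 4, West 5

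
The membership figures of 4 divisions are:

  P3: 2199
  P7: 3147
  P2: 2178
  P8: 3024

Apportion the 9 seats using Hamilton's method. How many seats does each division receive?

P3 2, P7 3, P2 2, P8 2

Total 10548; standard divisor 10548/9 = 1172.
Standard quotas: P3 1.876, P7 2.685, P2 1.858, P8 2.580.
Lower quotas: P3 1, P7 2, P2 1, P8 2 (sum 6, leaving 3 seats).
Remainders in descending order: P3 0.876, P2 0.858, P7 0.685, P8 0.580.
Largest remainders: P3, P2, P7 receive the extra seats.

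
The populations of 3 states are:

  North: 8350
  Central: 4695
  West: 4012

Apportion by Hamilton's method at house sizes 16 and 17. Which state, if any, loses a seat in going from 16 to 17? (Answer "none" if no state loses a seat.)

At 16 seats: North 8, Central 4, West 4.
At 17 seats: North 8, Central 5, West 4.
No state's allocation decreased.

none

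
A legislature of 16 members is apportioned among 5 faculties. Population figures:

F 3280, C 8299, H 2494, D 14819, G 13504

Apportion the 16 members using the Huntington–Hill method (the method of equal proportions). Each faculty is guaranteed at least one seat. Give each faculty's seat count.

F=1, C=3, H=1, D=6, G=5

With divisor 2586: modified quotas F 1.268, C 3.209, H 0.964, D 5.730, G 5.222.
Geometric-mean thresholds: F √(1·2)=1.414, C √(3·4)=3.464, H (min 1), D √(5·6)=5.477, G √(5·6)=5.477.
Each quota rounded against its threshold gives F 1, C 3, H 1, D 6, G 5 (total 16).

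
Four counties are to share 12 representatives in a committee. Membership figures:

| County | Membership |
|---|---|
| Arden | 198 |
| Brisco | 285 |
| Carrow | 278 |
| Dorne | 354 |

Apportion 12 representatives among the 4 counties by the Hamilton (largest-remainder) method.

The standard divisor is 1115/12 ≈ 92.917.
Standard quotas: Arden 2.131, Brisco 3.067, Carrow 2.992, Dorne 3.810.
Lower quotas: Arden 2, Brisco 3, Carrow 2, Dorne 3 (sum 10, leaving 2 seats).
Remainders in descending order: Carrow 0.992, Dorne 0.810, Arden 0.131, Brisco 0.067.
The surplus seats go to Carrow, Dorne.

Arden: 2; Brisco: 3; Carrow: 3; Dorne: 4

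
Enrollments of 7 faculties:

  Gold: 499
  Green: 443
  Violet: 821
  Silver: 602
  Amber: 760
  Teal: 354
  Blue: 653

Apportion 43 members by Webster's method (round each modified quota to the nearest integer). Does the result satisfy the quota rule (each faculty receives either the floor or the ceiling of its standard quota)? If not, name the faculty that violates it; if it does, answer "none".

none

Standard quotas: Gold 5.193, Green 4.610, Violet 8.544, Silver 6.265, Amber 7.909, Teal 3.684, Blue 6.795.
Webster allocation: Gold 5, Green 5, Violet 8, Silver 6, Amber 8, Teal 4, Blue 7.
Every allocation lies between the lower and upper quota.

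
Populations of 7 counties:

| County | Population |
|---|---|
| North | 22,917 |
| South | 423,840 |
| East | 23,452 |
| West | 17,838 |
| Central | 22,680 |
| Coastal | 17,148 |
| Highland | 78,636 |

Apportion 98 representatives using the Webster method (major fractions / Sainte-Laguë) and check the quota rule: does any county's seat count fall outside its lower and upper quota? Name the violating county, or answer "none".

Standard quotas: North 3.703, South 68.484, East 3.789, West 2.882, Central 3.665, Coastal 2.771, Highland 12.706.
Webster allocation: North 4, South 67, East 4, West 3, Central 4, Coastal 3, Highland 13.
South has quota 68.484 (lower 68, upper 69) but receives 67 — outside the quota interval.

South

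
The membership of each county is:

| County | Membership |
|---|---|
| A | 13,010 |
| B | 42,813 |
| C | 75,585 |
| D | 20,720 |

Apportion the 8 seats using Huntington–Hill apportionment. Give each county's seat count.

With divisor 19649: modified quotas A 0.662, B 2.179, C 3.847, D 1.055.
Geometric-mean thresholds: A (min 1), B √(2·3)=2.449, C √(3·4)=3.464, D √(1·2)=1.414.
Each quota rounded against its threshold gives A 1, B 2, C 4, D 1 (total 8).

A 1, B 2, C 4, D 1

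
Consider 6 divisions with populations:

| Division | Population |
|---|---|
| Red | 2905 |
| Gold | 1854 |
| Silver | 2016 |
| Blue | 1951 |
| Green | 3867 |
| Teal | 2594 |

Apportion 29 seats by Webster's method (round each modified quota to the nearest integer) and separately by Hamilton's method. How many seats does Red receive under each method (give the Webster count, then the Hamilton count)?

Webster: Red 5, Gold 4, Silver 4, Blue 4, Green 7, Teal 5.
Hamilton: Red 6, Gold 3, Silver 4, Blue 4, Green 7, Teal 5.
Red gets 5 under Webster and 6 under Hamilton.

5 and 6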